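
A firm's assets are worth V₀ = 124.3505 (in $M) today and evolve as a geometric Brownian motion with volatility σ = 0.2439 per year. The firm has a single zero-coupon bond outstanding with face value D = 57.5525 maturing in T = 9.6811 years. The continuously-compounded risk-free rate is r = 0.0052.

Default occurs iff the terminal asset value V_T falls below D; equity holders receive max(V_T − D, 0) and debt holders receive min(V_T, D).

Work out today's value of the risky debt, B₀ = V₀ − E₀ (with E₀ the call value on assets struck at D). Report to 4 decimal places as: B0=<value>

B0=50.4754

With assets at 124.3505 and a single debt payment of 57.5525 at 9.6811 years:
d₁ = [ln(V₀/D) + (r + σ²/2)T] / (σ√T)
   = [ln(124.3505/57.5525) + (0.0052 + 0.5·0.2439²)·9.6811] / (0.2439·√9.6811)
   = [0.770407 + 0.338293] / 0.758882 = 1.460964
d₂ = d₁ − σ√T = 1.460964 − 0.758882 = 0.702082
N(d₁) = 0.927987,  N(d₂) = 0.758686,  e^(−rT) = 0.950904
E₀ = V₀·N(d₁) − D·e^(−rT)·N(d₂)
   = 124.3505·0.927987 − 57.5525·0.950904·0.758686 = 73.875134
B₀ = V₀ − E₀ = 124.3505 − 73.875134 = 50.475366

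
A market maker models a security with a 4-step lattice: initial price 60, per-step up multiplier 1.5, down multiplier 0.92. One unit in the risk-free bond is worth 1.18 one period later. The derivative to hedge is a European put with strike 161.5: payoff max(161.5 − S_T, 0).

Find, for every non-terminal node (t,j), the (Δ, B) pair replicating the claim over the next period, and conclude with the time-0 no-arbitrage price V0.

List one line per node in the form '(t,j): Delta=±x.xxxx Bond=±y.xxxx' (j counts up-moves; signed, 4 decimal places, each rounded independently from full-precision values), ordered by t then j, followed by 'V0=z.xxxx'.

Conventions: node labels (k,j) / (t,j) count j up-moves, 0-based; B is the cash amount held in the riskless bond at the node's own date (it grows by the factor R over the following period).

Risk-neutral probability p* = (R−d)/(u−d) = (1.18−0.92)/(1.5−0.92) = 0.4483.
At maturity the claim pays: V(4,0)=118.5164, V(4,1)=91.4181, V(4,2)=47.2360, V(4,3)=0.0000, V(4,4)=0.0000
Node (3,0) S=46.7213: V=(p*·91.4181+(1−p*)·118.5164)/1.18=90.1431; Δ=(91.4181−118.5164)/(70.0819−42.9836)=-1.0000; B=V−Δ·S=136.8644
Node (3,1) S=76.1760: V=(p*·47.2360+(1−p*)·91.4181)/1.18=60.6884; Δ=(47.2360−91.4181)/(114.2640−70.0819)=-1.0000; B=V−Δ·S=136.8644
Node (3,2) S=124.2000: V=(p*·0.0000+(1−p*)·47.2360)/1.18=22.0858; Δ=(0.0000−47.2360)/(186.3000−114.2640)=-0.6557; B=V−Δ·S=103.5272
Node (3,3) S=202.5000: V=(p*·0.0000+(1−p*)·0.0000)/1.18=0.0000; Δ=(0.0000−0.0000)/(303.7500−186.3000)=0.0000; B=V−Δ·S=0.0000
Node (2,0) S=50.7840: V=(p*·60.6884+(1−p*)·90.1431)/1.18=65.2028; Δ=(60.6884−90.1431)/(76.1760−46.7213)=-1.0000; B=V−Δ·S=115.9868
Node (2,1) S=82.8000: V=(p*·22.0858+(1−p*)·60.6884)/1.18=36.7659; Δ=(22.0858−60.6884)/(124.2000−76.1760)=-0.8038; B=V−Δ·S=103.3221
Node (2,2) S=135.0000: V=(p*·0.0000+(1−p*)·22.0858)/1.18=10.3265; Δ=(0.0000−22.0858)/(202.5000−124.2000)=-0.2821; B=V−Δ·S=48.4055
Node (1,0) S=55.2000: V=(p*·36.7659+(1−p*)·65.2028)/1.18=44.4536; Δ=(36.7659−65.2028)/(82.8000−50.7840)=-0.8882; B=V−Δ·S=93.4827
Node (1,1) S=90.0000: V=(p*·10.3265+(1−p*)·36.7659)/1.18=21.1134; Δ=(10.3265−36.7659)/(135.0000−82.8000)=-0.5065; B=V−Δ·S=66.6986
Node (0,0) S=60.0000: V=(p*·21.1134+(1−p*)·44.4536)/1.18=28.8057; Δ=(21.1134−44.4536)/(90.0000−55.2000)=-0.6707; B=V−Δ·S=69.0475
Check: Δ(0,0)·S0 + B(0,0) = 28.8057 = V0.

(0,0): Delta=-0.6707 Bond=69.0475
(1,0): Delta=-0.8882 Bond=93.4827
(1,1): Delta=-0.5065 Bond=66.6986
(2,0): Delta=-1.0000 Bond=115.9868
(2,1): Delta=-0.8038 Bond=103.3221
(2,2): Delta=-0.2821 Bond=48.4055
(3,0): Delta=-1.0000 Bond=136.8644
(3,1): Delta=-1.0000 Bond=136.8644
(3,2): Delta=-0.6557 Bond=103.5272
(3,3): Delta=0.0000 Bond=0.0000
V0=28.8057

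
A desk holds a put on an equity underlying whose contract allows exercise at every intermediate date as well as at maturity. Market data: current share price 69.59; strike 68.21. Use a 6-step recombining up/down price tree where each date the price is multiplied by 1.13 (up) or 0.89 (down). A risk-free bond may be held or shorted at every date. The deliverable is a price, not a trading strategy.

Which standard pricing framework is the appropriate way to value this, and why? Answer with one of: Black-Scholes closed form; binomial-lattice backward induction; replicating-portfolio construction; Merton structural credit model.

Key observation: with exercise allowed before expiry on a discrete up/down model (6 steps from spot 69.59), the strike-68.21 put's value must be rolled back through the tree testing early exercise at each node.

framework: binomial-lattice backward induction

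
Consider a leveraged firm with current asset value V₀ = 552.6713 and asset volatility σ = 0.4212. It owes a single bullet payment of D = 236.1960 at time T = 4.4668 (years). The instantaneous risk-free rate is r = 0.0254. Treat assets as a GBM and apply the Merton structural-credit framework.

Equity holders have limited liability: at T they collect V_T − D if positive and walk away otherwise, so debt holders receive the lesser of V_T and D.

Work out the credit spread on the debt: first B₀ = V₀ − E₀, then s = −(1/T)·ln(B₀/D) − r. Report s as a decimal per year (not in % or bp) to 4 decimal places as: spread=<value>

With assets at 552.6713 and a single debt payment of 236.1960 at 4.4668 years:
d₁ = [ln(V₀/D) + (r + σ²/2)T] / (σ√T)
   = [ln(552.6713/236.1960) + (0.0254 + 0.5·0.4212²)·4.4668] / (0.4212·√4.4668)
   = [0.850101 + 0.509683] / 0.890198 = 1.527508
d₂ = d₁ − σ√T = 1.527508 − 0.890198 = 0.637310
N(d₁) = 0.936683,  N(d₂) = 0.738038,  e^(−rT) = 0.892743
E₀ = V₀·N(d₁) − D·e^(−rT)·N(d₂)
   = 552.6713·0.936683 − 236.1960·0.892743·0.738038 = 362.053115
B₀ = V₀ − E₀ = 552.6713 − 362.053115 = 190.618185
spread = −(1/T)·ln(B₀/D) − r = −(1/4.4668)·ln(190.618185/236.1960) − 0.0254 = 0.02259623

spread=0.0226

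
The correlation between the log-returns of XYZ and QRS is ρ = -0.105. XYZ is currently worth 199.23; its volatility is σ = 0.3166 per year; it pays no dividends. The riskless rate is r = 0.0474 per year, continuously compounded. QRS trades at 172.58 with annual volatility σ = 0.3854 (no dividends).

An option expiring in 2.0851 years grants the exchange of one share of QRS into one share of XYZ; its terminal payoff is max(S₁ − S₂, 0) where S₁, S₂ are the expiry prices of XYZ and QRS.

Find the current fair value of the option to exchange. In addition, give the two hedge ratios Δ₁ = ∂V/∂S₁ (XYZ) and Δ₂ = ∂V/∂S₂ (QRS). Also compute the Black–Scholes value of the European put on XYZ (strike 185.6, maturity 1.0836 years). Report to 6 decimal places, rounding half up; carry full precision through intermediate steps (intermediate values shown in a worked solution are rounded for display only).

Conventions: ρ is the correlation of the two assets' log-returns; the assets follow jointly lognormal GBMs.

exchange price = 69.050639
Δ1 = 0.714998
Δ2 = -0.425300
price(XYZ put K=185.6) = 14.768695

σ_eff = √(σ₁² + σ₂² − 2ρσ₁σ₂) = √(0.3166² + 0.3854² − 2·-0.105·0.3166·0.3854) = 0.523825
d₁ = (ln(S₁/S₂) + (q₂ − q₁ + σ_eff²/2)T) / (σ_eff√T) = (ln(199.23/172.58) + (0.0 − 0.0 + 0.137196)·2.0851) / 0.756396 = 0.568044
d₂ = d₁ − σ_eff√T = 0.568044 − 0.756396 = -0.188352
N(d₁) = 0.714998,  N(d₂) = 0.425300
V = S₁·e^{−q₁T}·N(d₁) − S₂·e^{−q₂T}·N(d₂) = 142.448976 − 73.398337 = 69.050639
Δ₁ = e^{−q₁T}·N(d₁) = 0.714998;  Δ₂ = −e^{−q₂T}·N(d₂) = -0.425300
[vanilla: XYZ put K=185.6]
σ√T = 0.3166·√1.0836 = 0.329568
d₁ = (ln(S/K) + (r+σ²/2)T) / (σ√T) = (ln(199.23/185.6) + (0.0474+0.3166²/2)·1.0836) / 0.329568 = (0.070866 + 0.105670) / 0.329568 = 0.535660
d₂ = d₁ − σ√T = 0.535660 − 0.329568 = 0.206091
e^{−rT} = 0.949934
N(−d₁) = 0.296097,  N(−d₂) = 0.418360
price = K·e^{−rT}·N(−d₂) − S·N(−d₁) = 73.760090 − 58.991395 = 14.768695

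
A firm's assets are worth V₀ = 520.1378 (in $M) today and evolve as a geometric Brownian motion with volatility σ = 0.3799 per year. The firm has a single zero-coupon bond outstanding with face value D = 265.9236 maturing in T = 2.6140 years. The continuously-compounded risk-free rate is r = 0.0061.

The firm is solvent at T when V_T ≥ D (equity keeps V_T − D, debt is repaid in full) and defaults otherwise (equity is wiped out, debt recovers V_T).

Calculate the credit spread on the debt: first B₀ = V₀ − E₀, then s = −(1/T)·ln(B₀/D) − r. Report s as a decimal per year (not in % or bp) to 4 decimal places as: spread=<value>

spread=0.0219

Equity is a call on the firm's assets struck at D = 265.9236:
d₁ = [ln(V₀/D) + (r + σ²/2)T] / (σ√T)
   = [ln(520.1378/265.9236) + (0.0061 + 0.5·0.3799²)·2.6140] / (0.3799·√2.6140)
   = [0.670885 + 0.204577] / 0.614217 = 1.425329
d₂ = d₁ − σ√T = 1.425329 − 0.614217 = 0.811111
N(d₁) = 0.922969,  N(d₂) = 0.791349,  e^(−rT) = 0.984181
E₀ = V₀·N(d₁) − D·e^(−rT)·N(d₂)
   = 520.1378·0.922969 − 265.9236·0.984181·0.791349 = 272.961514
B₀ = V₀ − E₀ = 520.1378 − 272.961514 = 247.176286
spread = −(1/T)·ln(B₀/D) − r = −(1/2.6140)·ln(247.176286/265.9236) − 0.0061 = 0.02186758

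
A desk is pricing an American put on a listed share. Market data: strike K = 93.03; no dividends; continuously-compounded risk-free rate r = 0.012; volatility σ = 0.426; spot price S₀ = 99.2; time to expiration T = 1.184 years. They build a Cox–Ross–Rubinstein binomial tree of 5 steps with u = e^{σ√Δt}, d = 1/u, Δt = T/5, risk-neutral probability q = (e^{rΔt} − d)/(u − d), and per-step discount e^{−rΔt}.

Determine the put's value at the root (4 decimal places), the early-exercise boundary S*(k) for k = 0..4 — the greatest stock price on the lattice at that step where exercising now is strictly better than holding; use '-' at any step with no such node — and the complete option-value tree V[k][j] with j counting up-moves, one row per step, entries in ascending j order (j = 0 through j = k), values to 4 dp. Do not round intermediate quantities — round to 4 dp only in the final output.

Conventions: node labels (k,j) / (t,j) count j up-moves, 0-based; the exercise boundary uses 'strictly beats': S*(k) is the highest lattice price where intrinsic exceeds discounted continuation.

params: Δt=0.23680 u=1.23035 d=0.81278 q=0.45517 e^(-rΔt)=0.99716
t_5 payoffs: 57.8445 39.7673 12.4027 0.0000 0.0000 0.0000
t_4: node(4,0) S=43.2906 payoff=49.7394 vs cont=49.4754 → 49.7394 [stop]  node(4,1) S=65.5319 payoff=27.4981 vs cont=27.2341 → 27.4981 [stop]  node(4,2) S=99.2000 payoff=0.0000 vs cont=6.7381 → 6.7381 [wait]  node(4,3) S=150.1657 payoff=0.0000 vs cont=0.0000 → 0.0000 [wait]  node(4,4) S=227.3158 payoff=0.0000 vs cont=0.0000 → 0.0000 [wait]  ⇒ S*(4)=65.5319
t_3: node(3,0) S=53.2627 payoff=39.7673 vs cont=39.5033 → 39.7673 [stop]  node(3,1) S=80.6273 payoff=12.4027 vs cont=17.9975 → 17.9975 [wait]  node(3,2) S=122.0509 payoff=0.0000 vs cont=3.6607 → 3.6607 [wait]  node(3,3) S=184.7567 payoff=0.0000 vs cont=0.0000 → 0.0000 [wait]  ⇒ S*(3)=53.2627
t_2: node(2,0) S=65.5319 payoff=27.4981 vs cont=29.7735 → 29.7735 [wait]  node(2,1) S=99.2000 payoff=0.0000 vs cont=11.4392 → 11.4392 [wait]  node(2,2) S=150.1657 payoff=0.0000 vs cont=1.9888 → 1.9888 [wait]  ⇒ S*(2)=-
t_1: node(1,0) S=80.6273 payoff=12.4027 vs cont=21.3674 → 21.3674 [wait]  node(1,1) S=122.0509 payoff=0.0000 vs cont=7.1174 → 7.1174 [wait]  ⇒ S*(1)=-
t_0: node(0,0) S=99.2000 payoff=0.0000 vs cont=14.8389 → 14.8389 [wait]  ⇒ S*(0)=-

price = 14.8389
boundary = - - - 53.2627 65.5319
tree:
14.8389
21.3674 7.1174
29.7735 11.4392 1.9888
39.7673 17.9975 3.6607 0.0000
49.7394 27.4981 6.7381 0.0000 0.0000
57.8445 39.7673 12.4027 0.0000 0.0000 0.0000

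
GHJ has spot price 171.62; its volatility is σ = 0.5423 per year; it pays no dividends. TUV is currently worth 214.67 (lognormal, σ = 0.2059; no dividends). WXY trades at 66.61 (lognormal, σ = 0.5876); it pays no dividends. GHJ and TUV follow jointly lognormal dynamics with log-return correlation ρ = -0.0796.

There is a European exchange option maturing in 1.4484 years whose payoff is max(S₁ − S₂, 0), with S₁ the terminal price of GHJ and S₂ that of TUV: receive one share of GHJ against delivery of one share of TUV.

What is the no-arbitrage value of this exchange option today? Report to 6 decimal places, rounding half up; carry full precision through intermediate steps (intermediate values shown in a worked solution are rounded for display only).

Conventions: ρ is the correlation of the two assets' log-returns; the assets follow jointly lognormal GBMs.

σ_eff = √(σ₁² + σ₂² − 2ρσ₁σ₂) = √(0.5423² + 0.2059² − 2·-0.0796·0.5423·0.2059) = 0.595198
d₁ = (ln(S₁/S₂) + (q₂ − q₁ + σ_eff²/2)T) / (σ_eff√T) = (ln(171.62/214.67) + (0.0 − 0.0 + 0.177130)·1.4484) / 0.716317 = 0.045701
d₂ = d₁ − σ_eff√T = 0.045701 − 0.716317 = -0.670617
N(d₁) = 0.518226,  N(d₂) = 0.251232
V = S₁·e^{−q₁T}·N(d₁) − S₂·e^{−q₂T}·N(d₂) = 88.937865 − 53.932040 = 35.005824
Key observation: no risk-free rate is needed — with the second asset as numeraire the exchange option is a call on the ratio S₁/S₂, and r cancels out of the value.

exchange price = 35.005824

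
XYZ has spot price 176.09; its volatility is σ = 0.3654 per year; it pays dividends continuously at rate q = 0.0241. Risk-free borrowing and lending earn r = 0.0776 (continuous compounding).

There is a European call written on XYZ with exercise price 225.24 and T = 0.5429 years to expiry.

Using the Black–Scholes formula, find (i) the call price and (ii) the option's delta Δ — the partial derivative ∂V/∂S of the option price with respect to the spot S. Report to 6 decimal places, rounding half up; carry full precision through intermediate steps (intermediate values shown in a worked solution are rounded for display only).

σ√T = 0.3654·√0.5429 = 0.269233
d₁ = (ln(S/K) + (r−q+σ²/2)T) / (σ√T) = (ln(176.09/225.24) + (0.0776−0.0241+0.3654²/2)·0.5429) / 0.269233 = (-0.246171 + 0.065288) / 0.269233 = -0.671845
d₂ = d₁ − σ√T = -0.671845 − 0.269233 = -0.941078
e^{−rT} = 0.958746
e^{−qT} = 0.987001
N(d₁) = 0.250841,  N(d₂) = 0.173332
Call price V = S·e^{−qT}·N(d₁) − K·e^{−rT}·N(d₂) = 43.596471 − 37.430788 = 6.165684
Δ = e^{−qT}·N(d₁) = 0.247581

price = 6.165684
Δ = 0.247581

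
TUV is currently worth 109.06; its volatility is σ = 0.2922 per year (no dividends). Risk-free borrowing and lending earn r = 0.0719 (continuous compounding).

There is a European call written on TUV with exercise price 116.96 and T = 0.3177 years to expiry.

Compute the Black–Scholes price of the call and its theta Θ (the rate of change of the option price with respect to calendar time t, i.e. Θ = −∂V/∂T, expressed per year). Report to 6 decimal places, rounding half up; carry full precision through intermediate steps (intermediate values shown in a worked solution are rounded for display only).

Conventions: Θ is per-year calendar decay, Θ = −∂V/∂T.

σ√T = 0.2922·√0.3177 = 0.164698
d₁ = (ln(S/K) + (r+σ²/2)T) / (σ√T) = (ln(109.06/116.96) + (0.0719+0.2922²/2)·0.3177) / 0.164698 = (-0.069934 + 0.036405) / 0.164698 = -0.203575
d₂ = d₁ − σ√T = -0.203575 − 0.164698 = -0.368273
e^{−rT} = 0.977416
N(d₁) = 0.419343,  N(d₂) = 0.356335
Call price V = S·N(d₁) − K·e^{−rT}·N(d₂) = 45.733528 − 40.735696 = 4.997832
φ(d₁) = (1/√(2π))·e^{−d₁²/2} = 0.390761
Θ = −S·φ(d₁)·σ/(2√T) − r·K·e^{−rT}·N(d₂) = −11.046329 − 2.928897 = -13.975226

price = 4.997832
Θ = -13.975226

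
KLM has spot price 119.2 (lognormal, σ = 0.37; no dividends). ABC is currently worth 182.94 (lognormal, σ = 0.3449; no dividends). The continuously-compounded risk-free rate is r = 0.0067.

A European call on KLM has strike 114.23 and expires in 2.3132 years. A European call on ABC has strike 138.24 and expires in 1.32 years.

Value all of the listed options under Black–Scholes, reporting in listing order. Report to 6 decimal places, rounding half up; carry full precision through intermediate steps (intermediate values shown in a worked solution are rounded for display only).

price(KLM call K=114.23) = 29.162712
price(ABC call K=138.24) = 54.348861

[KLM call K=114.23]
σ√T = 0.37·√2.3132 = 0.562741
d₁ = (ln(S/K) + (r+σ²/2)T) / (σ√T) = (ln(119.2/114.23) + (0.0067+0.37²/2)·2.3132) / 0.562741 = (0.042589 + 0.173837) / 0.562741 = 0.384592
d₂ = d₁ − σ√T = 0.384592 − 0.562741 = -0.178148
e^{−rT} = 0.984621
N(d₁) = 0.649730,  N(d₂) = 0.429303
price = S·N(d₁) − K·e^{−rT}·N(d₂) = 77.447849 − 48.285137 = 29.162712
[ABC call K=138.24]
σ√T = 0.3449·√1.32 = 0.396260
d₁ = (ln(S/K) + (r+σ²/2)T) / (σ√T) = (ln(182.94/138.24) + (0.0067+0.3449²/2)·1.32) / 0.396260 = (0.280167 + 0.087355) / 0.396260 = 0.927477
d₂ = d₁ − σ√T = 0.927477 − 0.396260 = 0.531217
e^{−rT} = 0.991195
N(d₁) = 0.823160,  N(d₂) = 0.702366
price = S·N(d₁) − K·e^{−rT}·N(d₂) = 150.588979 − 96.240118 = 54.348861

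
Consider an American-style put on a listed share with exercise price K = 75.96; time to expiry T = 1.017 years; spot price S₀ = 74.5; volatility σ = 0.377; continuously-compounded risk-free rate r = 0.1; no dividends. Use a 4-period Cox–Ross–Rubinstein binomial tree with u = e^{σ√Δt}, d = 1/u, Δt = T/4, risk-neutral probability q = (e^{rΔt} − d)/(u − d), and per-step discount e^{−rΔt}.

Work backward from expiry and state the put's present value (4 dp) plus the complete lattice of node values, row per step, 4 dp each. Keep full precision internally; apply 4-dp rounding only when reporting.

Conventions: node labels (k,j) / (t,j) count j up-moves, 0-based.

Δt=0.25425  u=1.20937  d=0.82688  q=0.51994  discount=0.97490
step 4 (expiry): payoffs max(K−S,0) = 41.1322 25.0221 1.4600 0.0000 0.0000
k=3: (k=3,j=0): S=42.1196, K−S=33.8404, hold=31.9335 ⇒ V=33.8404 exercise | (k=3,j=1): S=61.6026, K−S=14.3574, hold=12.4505 ⇒ V=14.3574 exercise | (k=3,j=2): S=90.0977, K−S=0.0000, hold=0.6833 ⇒ V=0.6833 continue | (k=3,j=3): S=131.7736, K−S=0.0000, hold=0.0000 ⇒ V=0.0000 continue
k=2: (k=2,j=0): S=50.9379, K−S=25.0221, hold=23.1151 ⇒ V=25.0221 exercise | (k=2,j=1): S=74.5000, K−S=1.4600, hold=7.0657 ⇒ V=7.0657 continue | (k=2,j=2): S=108.9610, K−S=0.0000, hold=0.3198 ⇒ V=0.3198 continue
k=1: (k=1,j=0): S=61.6026, K−S=14.3574, hold=15.2920 ⇒ V=15.2920 continue | (k=1,j=1): S=90.0977, K−S=0.0000, hold=3.4689 ⇒ V=3.4689 continue
k=0: (k=0,j=0): S=74.5000, K−S=1.4600, hold=8.9150 ⇒ V=8.9150 continue

price = 8.9150
tree:
8.9150
15.2920 3.4689
25.0221 7.0657 0.3198
33.8404 14.3574 0.6833 0.0000
41.1322 25.0221 1.4600 0.0000 0.0000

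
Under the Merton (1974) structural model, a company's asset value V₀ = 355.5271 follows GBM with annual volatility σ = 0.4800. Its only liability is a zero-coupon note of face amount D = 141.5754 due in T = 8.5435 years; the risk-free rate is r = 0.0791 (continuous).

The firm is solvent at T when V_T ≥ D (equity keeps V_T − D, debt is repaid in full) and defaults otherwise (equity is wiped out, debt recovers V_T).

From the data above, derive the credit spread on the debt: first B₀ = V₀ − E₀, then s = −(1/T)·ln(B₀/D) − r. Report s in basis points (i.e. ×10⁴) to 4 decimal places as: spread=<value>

Apply the equity-as-call identities (strike 141.5754, horizon 8.5435 years):
d₁ = [ln(V₀/D) + (r + σ²/2)T] / (σ√T)
   = [ln(355.5271/141.5754) + (0.0791 + 0.5·0.4800²)·8.5435] / (0.4800·√8.5435)
   = [0.920769 + 1.660002] / 1.403005 = 1.839460
d₂ = d₁ − σ√T = 1.839460 − 1.403005 = 0.436455
N(d₁) = 0.967076,  N(d₂) = 0.668747,  e^(−rT) = 0.508754
E₀ = V₀·N(d₁) − D·e^(−rT)·N(d₂)
   = 355.5271·0.967076 − 141.5754·0.508754·0.668747 = 295.653956
B₀ = V₀ − E₀ = 355.5271 − 295.653956 = 59.873144
spread = −(1/T)·ln(B₀/D) − r = −(1/8.5435)·ln(59.873144/141.5754) − 0.0791 = 0.02163206
in basis points: 0.02163206 × 10⁴ = 216.3206 bp

spread=216.3206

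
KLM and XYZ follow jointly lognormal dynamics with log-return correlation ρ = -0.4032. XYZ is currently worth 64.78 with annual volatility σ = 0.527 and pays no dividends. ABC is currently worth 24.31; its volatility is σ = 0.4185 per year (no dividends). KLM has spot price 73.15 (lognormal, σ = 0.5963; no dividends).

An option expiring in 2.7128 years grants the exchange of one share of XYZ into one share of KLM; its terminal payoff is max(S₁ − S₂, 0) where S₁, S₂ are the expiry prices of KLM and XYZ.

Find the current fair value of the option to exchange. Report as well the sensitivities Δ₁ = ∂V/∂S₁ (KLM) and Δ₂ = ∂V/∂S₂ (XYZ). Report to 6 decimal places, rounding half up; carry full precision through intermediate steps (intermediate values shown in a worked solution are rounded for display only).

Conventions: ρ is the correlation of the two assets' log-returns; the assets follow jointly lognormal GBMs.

exchange price = 43.036227
Δ1 = 0.803400
Δ2 = -0.242860

σ_eff = √(σ₁² + σ₂² − 2ρσ₁σ₂) = √(0.5963² + 0.527² − 2·-0.4032·0.5963·0.527) = 0.941655
d₁ = (ln(S₁/S₂) + (q₂ − q₁ + σ_eff²/2)T) / (σ_eff√T) = (ln(73.15/64.78) + (0.0 − 0.0 + 0.443357)·2.7128) / 1.550960 = 0.853828
d₂ = d₁ − σ_eff√T = 0.853828 − 1.550960 = -0.697132
N(d₁) = 0.803400,  N(d₂) = 0.242860
V = S₁·e^{−q₁T}·N(d₁) − S₂·e^{−q₂T}·N(d₂) = 58.768709 − 15.732482 = 43.036227
Key observation: r never enters — measured in units of XYZ, the claim is a call on S₁/S₂ struck at 1, so only the dividend yields and σ_eff matter.
Δ₁ = e^{−q₁T}·N(d₁) = 0.803400;  Δ₂ = −e^{−q₂T}·N(d₂) = -0.242860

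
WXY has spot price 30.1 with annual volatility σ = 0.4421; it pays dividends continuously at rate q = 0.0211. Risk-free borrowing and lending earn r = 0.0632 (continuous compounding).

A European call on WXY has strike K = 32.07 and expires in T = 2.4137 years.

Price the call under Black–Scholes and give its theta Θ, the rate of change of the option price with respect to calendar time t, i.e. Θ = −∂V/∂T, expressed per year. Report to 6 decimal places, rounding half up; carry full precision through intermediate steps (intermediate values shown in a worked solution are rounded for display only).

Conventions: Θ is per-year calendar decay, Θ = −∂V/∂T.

σ√T = 0.4421·√2.4137 = 0.686850
d₁ = (ln(S/K) + (r−q+σ²/2)T) / (σ√T) = (ln(30.1/32.07) + (0.0632−0.0211+0.4421²/2)·2.4137) / 0.686850 = (-0.063396 + 0.337499) / 0.686850 = 0.399072
d₂ = d₁ − σ√T = 0.399072 − 0.686850 = -0.287779
e^{−rT} = 0.858520
e^{−qT} = 0.950346
N(d₁) = 0.655080,  N(d₂) = 0.386758
Call price V = S·e^{−qT}·N(d₁) − K·e^{−rT}·N(d₂) = 18.738833 − 10.648504 = 8.090329
φ(d₁) = (1/√(2π))·e^{−d₁²/2} = 0.368407
Θ = −S·e^{−qT}·φ(d₁)·σ/(2√T) + q·S·e^{−qT}·N(d₁) − r·K·e^{−rT}·N(d₂) = −1.499425 + 0.395389 − 0.672985 = -1.777021

price = 8.090329
Θ = -1.777021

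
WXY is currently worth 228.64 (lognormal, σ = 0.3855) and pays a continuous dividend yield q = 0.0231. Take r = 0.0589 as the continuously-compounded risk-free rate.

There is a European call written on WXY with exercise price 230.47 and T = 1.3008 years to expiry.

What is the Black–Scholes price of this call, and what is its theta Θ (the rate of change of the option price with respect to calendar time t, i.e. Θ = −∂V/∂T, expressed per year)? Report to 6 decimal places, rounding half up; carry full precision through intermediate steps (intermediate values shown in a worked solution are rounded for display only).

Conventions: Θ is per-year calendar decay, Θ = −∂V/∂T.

price = 42.218862
Θ = -16.712107

σ√T = 0.3855·√1.3008 = 0.439673
d₁ = (ln(S/K) + (r−q+σ²/2)T) / (σ√T) = (ln(228.64/230.47) + (0.0589−0.0231+0.3855²/2)·1.3008) / 0.439673 = (-0.007972 + 0.143225) / 0.439673 = 0.307621
d₂ = d₁ − σ√T = 0.307621 − 0.439673 = -0.132051
e^{−rT} = 0.926244
e^{−qT} = 0.970398
N(d₁) = 0.620815,  N(d₂) = 0.447472
Call price V = S·e^{−qT}·N(d₁) − K·e^{−rT}·N(d₂) = 137.741358 − 95.522496 = 42.218862
φ(d₁) = (1/√(2π))·e^{−d₁²/2} = 0.380506
Θ = −S·e^{−qT}·φ(d₁)·σ/(2√T) + q·S·e^{−qT}·N(d₁) − r·K·e^{−rT}·N(d₂) = −14.267657 + 3.181825 − 5.626275 = -16.712107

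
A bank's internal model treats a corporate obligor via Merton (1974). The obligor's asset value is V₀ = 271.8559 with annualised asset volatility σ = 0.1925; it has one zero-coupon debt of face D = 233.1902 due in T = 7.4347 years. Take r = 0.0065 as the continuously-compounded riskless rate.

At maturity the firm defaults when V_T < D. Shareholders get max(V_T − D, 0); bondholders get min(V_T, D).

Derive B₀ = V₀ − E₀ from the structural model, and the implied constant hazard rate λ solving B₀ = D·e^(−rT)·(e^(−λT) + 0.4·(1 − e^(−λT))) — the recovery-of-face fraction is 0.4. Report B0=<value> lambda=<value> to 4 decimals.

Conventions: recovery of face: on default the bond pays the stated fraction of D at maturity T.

B0=192.2529 lambda=0.0342

With assets at 271.8559 and a single debt payment of 233.1902 at 7.4347 years:
d₁ = [ln(V₀/D) + (r + σ²/2)T] / (σ√T)
   = [ln(271.8559/233.1902) + (0.0065 + 0.5·0.1925²)·7.4347] / (0.1925·√7.4347)
   = [0.153418 + 0.186077] / 0.524883 = 0.646800
d₂ = d₁ − σ√T = 0.646800 − 0.524883 = 0.121917
N(d₁) = 0.741119,  N(d₂) = 0.548518,  e^(−rT) = 0.952824
E₀ = V₀·N(d₁) − D·e^(−rT)·N(d₂)
   = 271.8559·0.741119 − 233.1902·0.952824·0.548518 = 79.603006
B₀ = V₀ − E₀ = 271.8559 − 79.603006 = 192.252894
e^(−λT) = (B₀·e^(rT)/D − 0.4)/(1 − 0.4) = (192.2529·1.049512/233.1902 − 0.4)/0.6 = 0.77544495
λ = −ln(0.77544495)/7.4347 = 0.034207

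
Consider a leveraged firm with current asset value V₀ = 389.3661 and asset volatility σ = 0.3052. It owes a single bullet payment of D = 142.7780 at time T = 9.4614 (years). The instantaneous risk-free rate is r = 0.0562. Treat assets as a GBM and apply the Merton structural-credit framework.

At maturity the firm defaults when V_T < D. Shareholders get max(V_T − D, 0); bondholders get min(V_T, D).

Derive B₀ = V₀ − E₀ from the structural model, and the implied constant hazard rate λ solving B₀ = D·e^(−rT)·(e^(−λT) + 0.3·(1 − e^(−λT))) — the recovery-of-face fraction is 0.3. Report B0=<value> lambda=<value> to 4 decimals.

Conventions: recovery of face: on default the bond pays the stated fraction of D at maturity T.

Apply the equity-as-call identities (strike 142.7780, horizon 9.4614 years):
d₁ = [ln(V₀/D) + (r + σ²/2)T] / (σ√T)
   = [ln(389.3661/142.7780) + (0.0562 + 0.5·0.3052²)·9.4614] / (0.3052·√9.4614)
   = [1.003229 + 0.972381] / 0.938777 = 2.104452
d₂ = d₁ − σ√T = 2.104452 − 0.938777 = 1.165676
N(d₁) = 0.982330,  N(d₂) = 0.878127,  e^(−rT) = 0.587587
E₀ = V₀·N(d₁) − D·e^(−rT)·N(d₂)
   = 389.3661·0.982330 − 142.7780·0.587587·0.878127 = 308.816132
B₀ = V₀ − E₀ = 389.3661 − 308.816132 = 80.549968
e^(−λT) = (B₀·e^(rT)/D − 0.3)/(1 − 0.3) = (80.5500·1.701875/142.7780 − 0.3)/0.7 = 0.94304889
λ = −ln(0.94304889)/9.4614 = 0.006198

B0=80.5500 lambda=0.0062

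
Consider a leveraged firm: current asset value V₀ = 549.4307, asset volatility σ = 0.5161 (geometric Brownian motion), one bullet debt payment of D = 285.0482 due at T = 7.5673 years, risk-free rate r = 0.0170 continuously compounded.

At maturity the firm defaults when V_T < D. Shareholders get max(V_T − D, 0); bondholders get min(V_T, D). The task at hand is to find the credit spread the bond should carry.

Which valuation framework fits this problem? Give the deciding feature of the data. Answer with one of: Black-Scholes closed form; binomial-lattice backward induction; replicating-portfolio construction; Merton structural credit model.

framework: Merton structural credit model

Key observation: assets follow a GBM and default happens iff V_T < 285.0482; valuing claims on that split (equity as a call, risky debt as the residual) is the structural model's definition.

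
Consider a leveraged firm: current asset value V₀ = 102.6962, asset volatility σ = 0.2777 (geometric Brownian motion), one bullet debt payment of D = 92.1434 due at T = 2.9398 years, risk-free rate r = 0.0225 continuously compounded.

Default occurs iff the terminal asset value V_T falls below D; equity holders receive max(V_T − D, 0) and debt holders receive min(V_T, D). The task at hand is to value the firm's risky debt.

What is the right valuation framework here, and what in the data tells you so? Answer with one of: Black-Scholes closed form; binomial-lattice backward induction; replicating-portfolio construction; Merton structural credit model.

framework: Merton structural credit model

Key observation: with the firm-asset dynamics (V₀ = 102.6962) and a single zero-coupon liability of face 92.1434 given, debt value, spread, and default probability all derive from the option view of the balance sheet.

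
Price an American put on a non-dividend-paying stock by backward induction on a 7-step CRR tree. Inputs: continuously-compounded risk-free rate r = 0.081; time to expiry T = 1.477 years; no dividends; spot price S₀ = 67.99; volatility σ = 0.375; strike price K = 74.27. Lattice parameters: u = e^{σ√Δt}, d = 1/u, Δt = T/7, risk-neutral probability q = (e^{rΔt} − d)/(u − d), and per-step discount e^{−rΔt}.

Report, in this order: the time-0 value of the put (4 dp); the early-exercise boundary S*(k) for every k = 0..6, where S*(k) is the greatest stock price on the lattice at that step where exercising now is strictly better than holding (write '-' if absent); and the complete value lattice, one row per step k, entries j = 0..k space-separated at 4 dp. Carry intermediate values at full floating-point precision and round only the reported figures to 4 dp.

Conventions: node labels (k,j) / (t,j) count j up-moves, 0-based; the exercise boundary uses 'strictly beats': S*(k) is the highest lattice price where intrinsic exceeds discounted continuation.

price = 12.5541
boundary = - - 48.1755 40.5524 48.1755 57.2316 48.1755
tree:
12.5541
18.4156 7.2776
26.0945 11.5699 3.3485
33.7176 17.7608 5.9395 0.9413
40.1344 26.0945 10.2558 1.9415 0.0000
45.5359 33.7176 17.0384 4.0047 0.0000 0.0000
50.0827 40.1344 26.0945 8.2604 0.0000 0.0000 0.0000
53.9100 45.5359 33.7176 17.0384 0.0000 0.0000 0.0000 0.0000

params: Δt=0.21100 u=1.18798 d=0.84176 q=0.50683 e^(-rΔt)=0.98305
t_7 payoffs: 53.9100 45.5359 33.7176 17.0384 0.0000 0.0000 0.0000 0.0000
t_6: node(6,0) S=24.1873 payoff=50.0827 vs cont=48.8241 → 50.0827 [stop]  node(6,1) S=34.1356 payoff=40.1344 vs cont=38.8759 → 40.1344 [stop]  node(6,2) S=48.1755 payoff=26.0945 vs cont=24.8360 → 26.0945 [stop]  node(6,3) S=67.9900 payoff=6.2800 vs cont=8.2604 → 8.2604 [wait]  node(6,4) S=95.9542 payoff=0.0000 vs cont=0.0000 → 0.0000 [wait]  node(6,5) S=135.4201 payoff=0.0000 vs cont=0.0000 → 0.0000 [wait]  node(6,6) S=191.1182 payoff=0.0000 vs cont=0.0000 → 0.0000 [wait]  ⇒ S*(6)=48.1755
t_5: node(5,0) S=28.7341 payoff=45.5359 vs cont=44.2773 → 45.5359 [stop]  node(5,1) S=40.5524 payoff=33.7176 vs cont=32.4590 → 33.7176 [stop]  node(5,2) S=57.2316 payoff=17.0384 vs cont=16.7666 → 17.0384 [stop]  node(5,3) S=80.7708 payoff=0.0000 vs cont=4.0047 → 4.0047 [wait]  node(5,4) S=113.9918 payoff=0.0000 vs cont=0.0000 → 0.0000 [wait]  node(5,5) S=160.8765 payoff=0.0000 vs cont=0.0000 → 0.0000 [wait]  ⇒ S*(5)=57.2316
t_4: node(4,0) S=34.1356 payoff=40.1344 vs cont=38.8759 → 40.1344 [stop]  node(4,1) S=48.1755 payoff=26.0945 vs cont=24.8360 → 26.0945 [stop]  node(4,2) S=67.9900 payoff=6.2800 vs cont=10.2558 → 10.2558 [wait]  node(4,3) S=95.9542 payoff=0.0000 vs cont=1.9415 → 1.9415 [wait]  node(4,4) S=135.4201 payoff=0.0000 vs cont=0.0000 → 0.0000 [wait]  ⇒ S*(4)=48.1755
t_3: node(3,0) S=40.5524 payoff=33.7176 vs cont=32.4590 → 33.7176 [stop]  node(3,1) S=57.2316 payoff=17.0384 vs cont=17.7608 → 17.7608 [wait]  node(3,2) S=80.7708 payoff=0.0000 vs cont=5.9395 → 5.9395 [wait]  node(3,3) S=113.9918 payoff=0.0000 vs cont=0.9413 → 0.9413 [wait]  ⇒ S*(3)=40.5524
t_2: node(2,0) S=48.1755 payoff=26.0945 vs cont=25.1959 → 26.0945 [stop]  node(2,1) S=67.9900 payoff=6.2800 vs cont=11.5699 → 11.5699 [wait]  node(2,2) S=95.9542 payoff=0.0000 vs cont=3.3485 → 3.3485 [wait]  ⇒ S*(2)=48.1755
t_1: node(1,0) S=57.2316 payoff=17.0384 vs cont=18.4156 → 18.4156 [wait]  node(1,1) S=80.7708 payoff=0.0000 vs cont=7.2776 → 7.2776 [wait]  ⇒ S*(1)=-
t_0: node(0,0) S=67.9900 payoff=6.2800 vs cont=12.5541 → 12.5541 [wait]  ⇒ S*(0)=-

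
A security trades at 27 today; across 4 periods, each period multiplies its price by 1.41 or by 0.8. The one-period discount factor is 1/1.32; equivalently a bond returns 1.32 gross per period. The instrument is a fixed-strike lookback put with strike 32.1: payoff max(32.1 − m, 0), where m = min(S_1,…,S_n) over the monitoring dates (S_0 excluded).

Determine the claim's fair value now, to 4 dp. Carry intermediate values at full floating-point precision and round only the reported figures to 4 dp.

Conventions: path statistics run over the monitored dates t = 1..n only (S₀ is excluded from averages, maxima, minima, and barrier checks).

Set p* = 0.8525 (from d < R < u); the path-dependent value is the discounted p*-expectation over all price paths.
Enumerate all 2^4 = 16 price paths (U = up ×1.41, D = down ×0.8); each path with k up-moves has probability p*^k·(1−p*)^(4−k).
DDDD: m=11.0592, payoff=21.0408, prob=0.000474
UDDD: m=19.4918, payoff=12.6082, prob=0.002738
DUDD: m=19.4918, payoff=12.6082, prob=0.002738
UUDD: m=34.3544, payoff=0.0000, prob=0.015819
DDUD: m=17.2800, payoff=14.8200, prob=0.002738
UDUD: m=30.4560, payoff=1.6440, prob=0.015819
DUUD: m=21.6000, payoff=10.5000, prob=0.015819
UUUD: m=38.0700, payoff=0.0000, prob=0.091397
DDDU: m=13.8240, payoff=18.2760, prob=0.002738
UDDU: m=24.3648, payoff=7.7352, prob=0.015819
DUDU: m=21.6000, payoff=10.5000, prob=0.015819
UUDU: m=38.0700, payoff=0.0000, prob=0.091397
DDUU: m=17.2800, payoff=14.8200, prob=0.015819
UDUU: m=30.4560, payoff=1.6440, prob=0.091397
DUUU: m=21.6000, payoff=10.5000, prob=0.091397
UUUU: m=38.0700, payoff=0.0000, prob=0.528073
Price = Σ prob·payoff / R^4 = 1.994545 / 3.035958 = 0.6570

price = 0.6570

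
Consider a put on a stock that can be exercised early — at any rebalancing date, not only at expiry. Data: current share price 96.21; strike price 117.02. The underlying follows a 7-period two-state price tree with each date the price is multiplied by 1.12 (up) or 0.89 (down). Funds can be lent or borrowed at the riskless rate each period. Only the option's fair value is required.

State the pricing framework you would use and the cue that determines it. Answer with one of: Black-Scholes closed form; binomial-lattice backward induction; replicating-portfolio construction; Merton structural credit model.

Key observation: early exercise of the strike-117.02 put must be checked at each of the 7 dates (spot 96.21), which forces a node-by-node comparison of intrinsic and continuation value backward from expiry.

framework: binomial-lattice backward induction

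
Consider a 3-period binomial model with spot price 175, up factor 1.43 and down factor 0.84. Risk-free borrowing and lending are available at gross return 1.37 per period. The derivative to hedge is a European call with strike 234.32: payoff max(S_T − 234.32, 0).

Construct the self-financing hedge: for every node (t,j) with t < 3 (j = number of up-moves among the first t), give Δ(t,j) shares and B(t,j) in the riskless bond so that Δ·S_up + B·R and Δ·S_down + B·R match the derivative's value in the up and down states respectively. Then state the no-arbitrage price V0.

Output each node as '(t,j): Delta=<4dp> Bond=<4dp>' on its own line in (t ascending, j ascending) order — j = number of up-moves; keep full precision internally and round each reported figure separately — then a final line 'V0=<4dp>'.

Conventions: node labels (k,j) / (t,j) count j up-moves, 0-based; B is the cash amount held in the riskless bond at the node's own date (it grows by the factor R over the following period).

Under the risk-neutral measure, an up-move has probability p* = (R−d)/(u−d) = 0.8983 and values discount at R = 1.37.
At maturity the claim pays: V(3,0)=0.0000, V(3,1)=0.0000, V(3,2)=66.2803, V(3,3)=277.4162
  t=2,j=0: stock 123.4800 → up 176.5764 (V=0.0000), down 103.7232 (V=0.0000). Price 0.0000; hedge Δ=0.0000, bond B=0.0000.
  t=2,j=1: stock 210.2100 → up 300.6003 (V=66.2803), down 176.5764 (V=0.0000). Price 43.4598; hedge Δ=0.5344, bond B=-68.8797.
  t=2,j=2: stock 357.8575 → up 511.7362 (V=277.4162), down 300.6003 (V=66.2803). Price 186.8210; hedge Δ=1.0000, bond B=-171.0365.
  t=1,j=0: stock 147.0000 → up 210.2100 (V=43.4598), down 123.4800 (V=0.0000). Price 28.4965; hedge Δ=0.5011, bond B=-45.1642.
  t=1,j=1: stock 250.2500 → up 357.8575 (V=186.8210), down 210.2100 (V=43.4598). Price 125.7240; hedge Δ=0.9710, bond B=-117.2611.
  t=0,j=0: stock 175.0000 → up 250.2500 (V=125.7240), down 147.0000 (V=28.4965). Price 84.5522; hedge Δ=0.9417, bond B=-80.2403.
Check: Δ(0,0)·S0 + B(0,0) = 84.5522 = V0.

(0,0): Delta=0.9417 Bond=-80.2403
(1,0): Delta=0.5011 Bond=-45.1642
(1,1): Delta=0.9710 Bond=-117.2611
(2,0): Delta=0.0000 Bond=0.0000
(2,1): Delta=0.5344 Bond=-68.8797
(2,2): Delta=1.0000 Bond=-171.0365
V0=84.5522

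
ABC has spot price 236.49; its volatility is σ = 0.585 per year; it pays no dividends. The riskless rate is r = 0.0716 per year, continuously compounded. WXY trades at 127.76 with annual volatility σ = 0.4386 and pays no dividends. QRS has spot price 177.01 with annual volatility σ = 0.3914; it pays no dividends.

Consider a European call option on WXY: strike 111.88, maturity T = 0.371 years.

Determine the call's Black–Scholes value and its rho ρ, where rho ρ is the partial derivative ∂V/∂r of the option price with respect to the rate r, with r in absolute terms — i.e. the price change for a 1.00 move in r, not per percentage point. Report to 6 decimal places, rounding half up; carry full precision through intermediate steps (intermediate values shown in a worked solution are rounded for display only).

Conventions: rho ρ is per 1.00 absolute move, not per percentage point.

price = 24.135922
ρ = 27.412597

σ√T = 0.4386·√0.371 = 0.267150
d₁ = (ln(S/K) + (r+σ²/2)T) / (σ√T) = (ln(127.76/111.88) + (0.0716+0.4386²/2)·0.371) / 0.267150 = (0.132727 + 0.062248) / 0.267150 = 0.729832
d₂ = d₁ − σ√T = 0.729832 − 0.267150 = 0.462682
e^{−rT} = 0.973786
N(d₁) = 0.767254,  N(d₂) = 0.678204
Call price V = S·N(d₁) − K·e^{−rT}·N(d₂) = 98.024324 − 73.888402 = 24.135922
ρ = K·T·e^{−rT}·N(d₂) = 27.412597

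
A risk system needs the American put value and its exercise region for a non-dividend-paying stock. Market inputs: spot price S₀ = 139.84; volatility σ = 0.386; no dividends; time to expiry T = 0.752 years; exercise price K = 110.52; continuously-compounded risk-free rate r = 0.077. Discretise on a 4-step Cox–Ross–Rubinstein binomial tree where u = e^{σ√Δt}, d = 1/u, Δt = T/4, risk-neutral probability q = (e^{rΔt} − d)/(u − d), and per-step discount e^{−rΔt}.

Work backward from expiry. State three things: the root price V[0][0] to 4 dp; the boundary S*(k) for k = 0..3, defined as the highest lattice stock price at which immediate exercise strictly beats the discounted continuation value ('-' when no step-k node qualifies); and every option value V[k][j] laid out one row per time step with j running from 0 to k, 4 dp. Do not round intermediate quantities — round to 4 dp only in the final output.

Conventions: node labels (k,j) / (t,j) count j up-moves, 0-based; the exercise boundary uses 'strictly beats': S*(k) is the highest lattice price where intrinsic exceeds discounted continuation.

Δt=0.18800  u=1.18219  d=0.84589  q=0.50161  discount=0.98563
step 4 (expiry): payoffs max(K−S,0) = 38.9242 10.4602 0.0000 0.0000 0.0000
step 3: (k=3,j=0): S=84.6396, K−S=25.8804, hold=24.2921 ⇒ V=25.8804 exercise | (k=3,j=1): S=118.2893, K−S=0.0000, hold=5.1383 ⇒ V=5.1383 continue | (k=3,j=2): S=165.3169, K−S=0.0000, hold=0.0000 ⇒ V=0.0000 continue | (k=3,j=3): S=231.0411, K−S=0.0000, hold=0.0000 ⇒ V=0.0000 continue  boundary S*=84.6396
step 2: (k=2,j=0): S=100.0598, K−S=10.4602, hold=15.2535 ⇒ V=15.2535 continue | (k=2,j=1): S=139.8400, K−S=0.0000, hold=2.5241 ⇒ V=2.5241 continue | (k=2,j=2): S=195.4354, K−S=0.0000, hold=0.0000 ⇒ V=0.0000 continue  boundary S*=-
step 1: (k=1,j=0): S=118.2893, K−S=0.0000, hold=8.7408 ⇒ V=8.7408 continue | (k=1,j=1): S=165.3169, K−S=0.0000, hold=1.2399 ⇒ V=1.2399 continue  boundary S*=-
step 0: (k=0,j=0): S=139.8400, K−S=0.0000, hold=4.9067 ⇒ V=4.9067 continue  boundary S*=-

price = 4.9067
boundary = - - - 84.6396
tree:
4.9067
8.7408 1.2399
15.2535 2.5241 0.0000
25.8804 5.1383 0.0000 0.0000
38.9242 10.4602 0.0000 0.0000 0.0000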